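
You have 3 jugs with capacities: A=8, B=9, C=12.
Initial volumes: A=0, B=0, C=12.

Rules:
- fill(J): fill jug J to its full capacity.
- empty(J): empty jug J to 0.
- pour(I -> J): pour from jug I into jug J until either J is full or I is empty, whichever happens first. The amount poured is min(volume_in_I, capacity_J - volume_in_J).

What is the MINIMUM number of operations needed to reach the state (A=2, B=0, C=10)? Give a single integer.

Answer: 7

Derivation:
BFS from (A=0, B=0, C=12). One shortest path:
  1. pour(C -> B) -> (A=0 B=9 C=3)
  2. pour(C -> A) -> (A=3 B=9 C=0)
  3. pour(B -> C) -> (A=3 B=0 C=9)
  4. pour(A -> B) -> (A=0 B=3 C=9)
  5. pour(C -> A) -> (A=8 B=3 C=1)
  6. pour(A -> B) -> (A=2 B=9 C=1)
  7. pour(B -> C) -> (A=2 B=0 C=10)
Reached target in 7 moves.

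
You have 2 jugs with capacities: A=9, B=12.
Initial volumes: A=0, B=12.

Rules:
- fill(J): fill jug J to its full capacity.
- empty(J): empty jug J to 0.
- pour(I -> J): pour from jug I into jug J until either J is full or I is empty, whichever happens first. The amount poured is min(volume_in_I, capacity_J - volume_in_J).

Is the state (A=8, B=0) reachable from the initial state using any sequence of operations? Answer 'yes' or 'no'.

Answer: no

Derivation:
BFS explored all 14 reachable states.
Reachable set includes: (0,0), (0,3), (0,6), (0,9), (0,12), (3,0), (3,12), (6,0), (6,12), (9,0), (9,3), (9,6) ...
Target (A=8, B=0) not in reachable set → no.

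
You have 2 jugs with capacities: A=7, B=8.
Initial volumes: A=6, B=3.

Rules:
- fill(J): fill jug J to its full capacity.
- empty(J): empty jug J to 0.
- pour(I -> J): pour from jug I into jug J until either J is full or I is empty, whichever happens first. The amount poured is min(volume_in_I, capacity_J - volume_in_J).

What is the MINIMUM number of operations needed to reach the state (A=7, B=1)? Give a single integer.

BFS from (A=6, B=3). One shortest path:
  1. empty(A) -> (A=0 B=3)
  2. fill(B) -> (A=0 B=8)
  3. pour(B -> A) -> (A=7 B=1)
Reached target in 3 moves.

Answer: 3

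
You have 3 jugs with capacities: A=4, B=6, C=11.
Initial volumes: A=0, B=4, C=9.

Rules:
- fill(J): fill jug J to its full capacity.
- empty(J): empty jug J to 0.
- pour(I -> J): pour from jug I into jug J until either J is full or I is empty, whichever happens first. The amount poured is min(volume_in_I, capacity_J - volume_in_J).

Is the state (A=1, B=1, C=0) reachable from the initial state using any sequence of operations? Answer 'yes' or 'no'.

Answer: yes

Derivation:
BFS from (A=0, B=4, C=9):
  1. pour(C -> B) -> (A=0 B=6 C=7)
  2. empty(B) -> (A=0 B=0 C=7)
  3. pour(C -> B) -> (A=0 B=6 C=1)
  4. pour(C -> A) -> (A=1 B=6 C=0)
  5. pour(B -> C) -> (A=1 B=0 C=6)
  6. fill(B) -> (A=1 B=6 C=6)
  7. pour(B -> C) -> (A=1 B=1 C=11)
  8. empty(C) -> (A=1 B=1 C=0)
Target reached → yes.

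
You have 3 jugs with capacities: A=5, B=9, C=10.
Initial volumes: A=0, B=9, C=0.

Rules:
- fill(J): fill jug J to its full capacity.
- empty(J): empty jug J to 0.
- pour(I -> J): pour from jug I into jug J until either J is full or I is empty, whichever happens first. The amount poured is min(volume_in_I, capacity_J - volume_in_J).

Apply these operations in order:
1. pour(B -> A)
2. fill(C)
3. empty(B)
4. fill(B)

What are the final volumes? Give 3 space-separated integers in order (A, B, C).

Answer: 5 9 10

Derivation:
Step 1: pour(B -> A) -> (A=5 B=4 C=0)
Step 2: fill(C) -> (A=5 B=4 C=10)
Step 3: empty(B) -> (A=5 B=0 C=10)
Step 4: fill(B) -> (A=5 B=9 C=10)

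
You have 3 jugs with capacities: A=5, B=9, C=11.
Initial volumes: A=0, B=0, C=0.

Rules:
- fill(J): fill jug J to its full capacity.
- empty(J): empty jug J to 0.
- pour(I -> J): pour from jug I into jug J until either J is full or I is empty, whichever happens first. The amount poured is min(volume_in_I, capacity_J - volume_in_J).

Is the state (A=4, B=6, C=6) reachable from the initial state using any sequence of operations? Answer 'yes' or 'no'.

BFS explored all 400 reachable states.
Reachable set includes: (0,0,0), (0,0,1), (0,0,2), (0,0,3), (0,0,4), (0,0,5), (0,0,6), (0,0,7), (0,0,8), (0,0,9), (0,0,10), (0,0,11) ...
Target (A=4, B=6, C=6) not in reachable set → no.

Answer: no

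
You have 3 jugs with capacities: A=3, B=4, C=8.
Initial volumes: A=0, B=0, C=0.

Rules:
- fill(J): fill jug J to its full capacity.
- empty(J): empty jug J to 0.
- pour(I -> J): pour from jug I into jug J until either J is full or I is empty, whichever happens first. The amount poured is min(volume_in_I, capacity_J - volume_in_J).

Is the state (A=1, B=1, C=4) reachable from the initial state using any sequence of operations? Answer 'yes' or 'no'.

BFS explored all 138 reachable states.
Reachable set includes: (0,0,0), (0,0,1), (0,0,2), (0,0,3), (0,0,4), (0,0,5), (0,0,6), (0,0,7), (0,0,8), (0,1,0), (0,1,1), (0,1,2) ...
Target (A=1, B=1, C=4) not in reachable set → no.

Answer: no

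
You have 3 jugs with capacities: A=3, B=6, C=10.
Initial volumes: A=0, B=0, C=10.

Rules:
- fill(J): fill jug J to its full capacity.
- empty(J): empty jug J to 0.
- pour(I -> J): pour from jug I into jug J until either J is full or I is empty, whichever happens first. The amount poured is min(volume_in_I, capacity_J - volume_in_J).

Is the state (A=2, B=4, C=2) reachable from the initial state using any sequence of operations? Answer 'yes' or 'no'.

Answer: no

Derivation:
BFS explored all 218 reachable states.
Reachable set includes: (0,0,0), (0,0,1), (0,0,2), (0,0,3), (0,0,4), (0,0,5), (0,0,6), (0,0,7), (0,0,8), (0,0,9), (0,0,10), (0,1,0) ...
Target (A=2, B=4, C=2) not in reachable set → no.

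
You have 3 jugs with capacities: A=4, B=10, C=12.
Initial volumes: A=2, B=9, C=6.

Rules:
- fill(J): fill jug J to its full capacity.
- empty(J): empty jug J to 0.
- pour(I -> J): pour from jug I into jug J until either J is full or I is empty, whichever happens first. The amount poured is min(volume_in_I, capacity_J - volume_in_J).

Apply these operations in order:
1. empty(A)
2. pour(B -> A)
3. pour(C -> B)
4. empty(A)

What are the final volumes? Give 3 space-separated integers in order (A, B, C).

Step 1: empty(A) -> (A=0 B=9 C=6)
Step 2: pour(B -> A) -> (A=4 B=5 C=6)
Step 3: pour(C -> B) -> (A=4 B=10 C=1)
Step 4: empty(A) -> (A=0 B=10 C=1)

Answer: 0 10 1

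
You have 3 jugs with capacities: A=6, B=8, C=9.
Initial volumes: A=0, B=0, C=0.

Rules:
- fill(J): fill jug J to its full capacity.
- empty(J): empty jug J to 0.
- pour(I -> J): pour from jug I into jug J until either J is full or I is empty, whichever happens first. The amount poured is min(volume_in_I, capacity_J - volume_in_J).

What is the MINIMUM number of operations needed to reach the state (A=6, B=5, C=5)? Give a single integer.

BFS from (A=0, B=0, C=0). One shortest path:
  1. fill(B) -> (A=0 B=8 C=0)
  2. pour(B -> A) -> (A=6 B=2 C=0)
  3. pour(A -> C) -> (A=0 B=2 C=6)
  4. pour(B -> A) -> (A=2 B=0 C=6)
  5. fill(B) -> (A=2 B=8 C=6)
  6. pour(B -> C) -> (A=2 B=5 C=9)
  7. pour(C -> A) -> (A=6 B=5 C=5)
Reached target in 7 moves.

Answer: 7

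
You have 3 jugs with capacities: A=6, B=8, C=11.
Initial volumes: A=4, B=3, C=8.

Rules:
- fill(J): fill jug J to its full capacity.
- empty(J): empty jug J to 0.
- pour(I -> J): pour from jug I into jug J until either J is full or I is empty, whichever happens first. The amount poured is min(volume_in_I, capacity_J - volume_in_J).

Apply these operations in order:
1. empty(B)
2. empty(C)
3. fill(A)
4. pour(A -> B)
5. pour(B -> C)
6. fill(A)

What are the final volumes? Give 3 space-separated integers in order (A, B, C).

Answer: 6 0 6

Derivation:
Step 1: empty(B) -> (A=4 B=0 C=8)
Step 2: empty(C) -> (A=4 B=0 C=0)
Step 3: fill(A) -> (A=6 B=0 C=0)
Step 4: pour(A -> B) -> (A=0 B=6 C=0)
Step 5: pour(B -> C) -> (A=0 B=0 C=6)
Step 6: fill(A) -> (A=6 B=0 C=6)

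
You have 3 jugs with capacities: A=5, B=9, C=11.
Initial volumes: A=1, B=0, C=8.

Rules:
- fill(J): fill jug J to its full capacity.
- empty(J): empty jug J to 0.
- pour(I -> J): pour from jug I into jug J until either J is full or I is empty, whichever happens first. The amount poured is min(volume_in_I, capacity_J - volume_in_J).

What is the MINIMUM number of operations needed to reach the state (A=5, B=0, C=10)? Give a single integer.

BFS from (A=1, B=0, C=8). One shortest path:
  1. fill(A) -> (A=5 B=0 C=8)
  2. pour(C -> B) -> (A=5 B=8 C=0)
  3. fill(C) -> (A=5 B=8 C=11)
  4. pour(C -> B) -> (A=5 B=9 C=10)
  5. empty(B) -> (A=5 B=0 C=10)
Reached target in 5 moves.

Answer: 5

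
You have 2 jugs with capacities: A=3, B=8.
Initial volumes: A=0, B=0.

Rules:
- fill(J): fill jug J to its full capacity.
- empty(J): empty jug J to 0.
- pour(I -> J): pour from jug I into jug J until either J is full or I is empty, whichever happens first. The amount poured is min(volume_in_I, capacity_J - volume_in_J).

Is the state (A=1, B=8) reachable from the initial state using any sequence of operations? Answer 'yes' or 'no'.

Answer: yes

Derivation:
BFS from (A=0, B=0):
  1. fill(A) -> (A=3 B=0)
  2. pour(A -> B) -> (A=0 B=3)
  3. fill(A) -> (A=3 B=3)
  4. pour(A -> B) -> (A=0 B=6)
  5. fill(A) -> (A=3 B=6)
  6. pour(A -> B) -> (A=1 B=8)
Target reached → yes.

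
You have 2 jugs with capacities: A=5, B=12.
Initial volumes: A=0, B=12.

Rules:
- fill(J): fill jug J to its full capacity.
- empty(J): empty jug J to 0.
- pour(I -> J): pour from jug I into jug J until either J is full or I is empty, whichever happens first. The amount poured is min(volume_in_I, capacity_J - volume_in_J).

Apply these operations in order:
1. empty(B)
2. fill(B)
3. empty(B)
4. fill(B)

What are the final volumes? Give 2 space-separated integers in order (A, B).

Step 1: empty(B) -> (A=0 B=0)
Step 2: fill(B) -> (A=0 B=12)
Step 3: empty(B) -> (A=0 B=0)
Step 4: fill(B) -> (A=0 B=12)

Answer: 0 12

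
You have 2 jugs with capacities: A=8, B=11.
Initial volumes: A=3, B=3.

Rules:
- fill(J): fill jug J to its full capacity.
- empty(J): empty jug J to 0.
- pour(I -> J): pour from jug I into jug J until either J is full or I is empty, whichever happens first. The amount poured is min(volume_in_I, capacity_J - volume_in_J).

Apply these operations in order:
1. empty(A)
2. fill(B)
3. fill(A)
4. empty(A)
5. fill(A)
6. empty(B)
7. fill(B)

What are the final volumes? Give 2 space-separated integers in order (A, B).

Answer: 8 11

Derivation:
Step 1: empty(A) -> (A=0 B=3)
Step 2: fill(B) -> (A=0 B=11)
Step 3: fill(A) -> (A=8 B=11)
Step 4: empty(A) -> (A=0 B=11)
Step 5: fill(A) -> (A=8 B=11)
Step 6: empty(B) -> (A=8 B=0)
Step 7: fill(B) -> (A=8 B=11)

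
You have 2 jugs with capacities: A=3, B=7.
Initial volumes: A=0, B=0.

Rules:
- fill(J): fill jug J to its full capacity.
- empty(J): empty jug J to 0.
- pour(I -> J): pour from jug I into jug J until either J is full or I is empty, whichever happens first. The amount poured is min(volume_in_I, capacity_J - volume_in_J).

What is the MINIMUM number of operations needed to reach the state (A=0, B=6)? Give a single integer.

BFS from (A=0, B=0). One shortest path:
  1. fill(A) -> (A=3 B=0)
  2. pour(A -> B) -> (A=0 B=3)
  3. fill(A) -> (A=3 B=3)
  4. pour(A -> B) -> (A=0 B=6)
Reached target in 4 moves.

Answer: 4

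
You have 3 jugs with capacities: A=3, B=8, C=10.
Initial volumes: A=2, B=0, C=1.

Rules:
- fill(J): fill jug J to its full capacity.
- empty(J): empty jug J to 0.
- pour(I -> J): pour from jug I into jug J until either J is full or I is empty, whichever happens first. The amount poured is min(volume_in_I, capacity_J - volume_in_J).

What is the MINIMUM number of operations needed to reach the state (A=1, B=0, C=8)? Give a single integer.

Answer: 4

Derivation:
BFS from (A=2, B=0, C=1). One shortest path:
  1. empty(A) -> (A=0 B=0 C=1)
  2. fill(B) -> (A=0 B=8 C=1)
  3. pour(C -> A) -> (A=1 B=8 C=0)
  4. pour(B -> C) -> (A=1 B=0 C=8)
Reached target in 4 moves.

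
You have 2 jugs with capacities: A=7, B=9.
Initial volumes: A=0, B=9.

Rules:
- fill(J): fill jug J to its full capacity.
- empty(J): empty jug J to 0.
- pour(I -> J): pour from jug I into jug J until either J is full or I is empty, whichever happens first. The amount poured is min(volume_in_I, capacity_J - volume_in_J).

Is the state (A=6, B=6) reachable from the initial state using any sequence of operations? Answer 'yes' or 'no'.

Answer: no

Derivation:
BFS explored all 32 reachable states.
Reachable set includes: (0,0), (0,1), (0,2), (0,3), (0,4), (0,5), (0,6), (0,7), (0,8), (0,9), (1,0), (1,9) ...
Target (A=6, B=6) not in reachable set → no.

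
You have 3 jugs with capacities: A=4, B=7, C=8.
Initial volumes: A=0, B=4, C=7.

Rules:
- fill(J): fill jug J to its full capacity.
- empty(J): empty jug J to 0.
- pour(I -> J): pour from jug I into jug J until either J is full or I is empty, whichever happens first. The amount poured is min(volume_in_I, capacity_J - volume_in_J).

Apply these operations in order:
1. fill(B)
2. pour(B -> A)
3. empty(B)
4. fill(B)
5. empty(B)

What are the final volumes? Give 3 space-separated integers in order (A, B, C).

Step 1: fill(B) -> (A=0 B=7 C=7)
Step 2: pour(B -> A) -> (A=4 B=3 C=7)
Step 3: empty(B) -> (A=4 B=0 C=7)
Step 4: fill(B) -> (A=4 B=7 C=7)
Step 5: empty(B) -> (A=4 B=0 C=7)

Answer: 4 0 7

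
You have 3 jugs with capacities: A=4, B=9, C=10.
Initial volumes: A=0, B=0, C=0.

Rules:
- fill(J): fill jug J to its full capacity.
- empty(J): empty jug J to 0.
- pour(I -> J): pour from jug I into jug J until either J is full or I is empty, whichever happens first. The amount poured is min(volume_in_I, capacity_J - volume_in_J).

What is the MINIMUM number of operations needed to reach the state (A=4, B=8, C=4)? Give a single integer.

Answer: 7

Derivation:
BFS from (A=0, B=0, C=0). One shortest path:
  1. fill(A) -> (A=4 B=0 C=0)
  2. pour(A -> B) -> (A=0 B=4 C=0)
  3. fill(A) -> (A=4 B=4 C=0)
  4. pour(A -> B) -> (A=0 B=8 C=0)
  5. fill(A) -> (A=4 B=8 C=0)
  6. pour(A -> C) -> (A=0 B=8 C=4)
  7. fill(A) -> (A=4 B=8 C=4)
Reached target in 7 moves.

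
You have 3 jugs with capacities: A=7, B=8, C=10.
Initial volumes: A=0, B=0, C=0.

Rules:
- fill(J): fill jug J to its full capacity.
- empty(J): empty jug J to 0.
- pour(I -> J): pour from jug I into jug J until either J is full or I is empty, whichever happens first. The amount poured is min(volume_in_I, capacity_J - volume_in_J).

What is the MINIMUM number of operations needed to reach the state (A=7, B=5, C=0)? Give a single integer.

BFS from (A=0, B=0, C=0). One shortest path:
  1. fill(A) -> (A=7 B=0 C=0)
  2. fill(B) -> (A=7 B=8 C=0)
  3. pour(A -> C) -> (A=0 B=8 C=7)
  4. fill(A) -> (A=7 B=8 C=7)
  5. pour(B -> C) -> (A=7 B=5 C=10)
  6. empty(C) -> (A=7 B=5 C=0)
Reached target in 6 moves.

Answer: 6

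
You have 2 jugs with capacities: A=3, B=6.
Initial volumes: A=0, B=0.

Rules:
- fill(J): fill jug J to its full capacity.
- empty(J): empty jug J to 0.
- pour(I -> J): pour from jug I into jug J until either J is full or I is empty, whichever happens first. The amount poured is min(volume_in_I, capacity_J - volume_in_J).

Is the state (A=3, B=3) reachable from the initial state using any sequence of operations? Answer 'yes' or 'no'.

BFS from (A=0, B=0):
  1. fill(B) -> (A=0 B=6)
  2. pour(B -> A) -> (A=3 B=3)
Target reached → yes.

Answer: yes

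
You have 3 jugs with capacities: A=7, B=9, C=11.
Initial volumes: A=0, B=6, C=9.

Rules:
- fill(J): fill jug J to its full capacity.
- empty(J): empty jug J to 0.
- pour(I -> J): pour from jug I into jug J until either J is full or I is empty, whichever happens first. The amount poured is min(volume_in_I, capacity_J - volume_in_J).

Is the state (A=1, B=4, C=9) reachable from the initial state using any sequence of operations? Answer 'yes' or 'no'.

Answer: no

Derivation:
BFS explored all 480 reachable states.
Reachable set includes: (0,0,0), (0,0,1), (0,0,2), (0,0,3), (0,0,4), (0,0,5), (0,0,6), (0,0,7), (0,0,8), (0,0,9), (0,0,10), (0,0,11) ...
Target (A=1, B=4, C=9) not in reachable set → no.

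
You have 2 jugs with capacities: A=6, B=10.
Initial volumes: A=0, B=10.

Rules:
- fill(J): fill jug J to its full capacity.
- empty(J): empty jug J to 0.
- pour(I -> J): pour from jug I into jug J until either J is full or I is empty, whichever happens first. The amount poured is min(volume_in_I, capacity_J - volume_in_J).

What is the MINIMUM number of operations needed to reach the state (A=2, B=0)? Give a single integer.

BFS from (A=0, B=10). One shortest path:
  1. fill(A) -> (A=6 B=10)
  2. empty(B) -> (A=6 B=0)
  3. pour(A -> B) -> (A=0 B=6)
  4. fill(A) -> (A=6 B=6)
  5. pour(A -> B) -> (A=2 B=10)
  6. empty(B) -> (A=2 B=0)
Reached target in 6 moves.

Answer: 6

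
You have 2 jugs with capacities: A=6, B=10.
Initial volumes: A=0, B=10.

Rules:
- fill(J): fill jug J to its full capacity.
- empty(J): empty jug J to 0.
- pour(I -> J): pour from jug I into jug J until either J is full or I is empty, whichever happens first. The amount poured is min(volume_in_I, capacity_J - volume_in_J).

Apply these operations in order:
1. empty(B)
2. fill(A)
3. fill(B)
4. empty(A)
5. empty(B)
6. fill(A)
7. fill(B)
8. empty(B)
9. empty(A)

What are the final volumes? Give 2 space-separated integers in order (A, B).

Step 1: empty(B) -> (A=0 B=0)
Step 2: fill(A) -> (A=6 B=0)
Step 3: fill(B) -> (A=6 B=10)
Step 4: empty(A) -> (A=0 B=10)
Step 5: empty(B) -> (A=0 B=0)
Step 6: fill(A) -> (A=6 B=0)
Step 7: fill(B) -> (A=6 B=10)
Step 8: empty(B) -> (A=6 B=0)
Step 9: empty(A) -> (A=0 B=0)

Answer: 0 0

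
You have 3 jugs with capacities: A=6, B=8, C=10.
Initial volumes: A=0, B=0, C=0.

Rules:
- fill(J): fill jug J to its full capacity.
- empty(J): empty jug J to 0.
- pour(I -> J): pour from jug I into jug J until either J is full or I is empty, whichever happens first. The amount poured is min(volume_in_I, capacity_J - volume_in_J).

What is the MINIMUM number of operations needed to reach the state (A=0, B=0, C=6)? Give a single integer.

BFS from (A=0, B=0, C=0). One shortest path:
  1. fill(A) -> (A=6 B=0 C=0)
  2. pour(A -> C) -> (A=0 B=0 C=6)
Reached target in 2 moves.

Answer: 2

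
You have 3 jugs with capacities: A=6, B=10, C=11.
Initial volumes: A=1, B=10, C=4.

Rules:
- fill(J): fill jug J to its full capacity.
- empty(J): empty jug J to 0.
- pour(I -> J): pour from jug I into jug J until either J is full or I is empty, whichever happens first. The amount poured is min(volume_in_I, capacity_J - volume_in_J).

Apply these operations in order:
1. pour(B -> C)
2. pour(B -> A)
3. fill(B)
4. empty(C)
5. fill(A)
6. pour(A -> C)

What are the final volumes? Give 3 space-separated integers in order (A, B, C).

Step 1: pour(B -> C) -> (A=1 B=3 C=11)
Step 2: pour(B -> A) -> (A=4 B=0 C=11)
Step 3: fill(B) -> (A=4 B=10 C=11)
Step 4: empty(C) -> (A=4 B=10 C=0)
Step 5: fill(A) -> (A=6 B=10 C=0)
Step 6: pour(A -> C) -> (A=0 B=10 C=6)

Answer: 0 10 6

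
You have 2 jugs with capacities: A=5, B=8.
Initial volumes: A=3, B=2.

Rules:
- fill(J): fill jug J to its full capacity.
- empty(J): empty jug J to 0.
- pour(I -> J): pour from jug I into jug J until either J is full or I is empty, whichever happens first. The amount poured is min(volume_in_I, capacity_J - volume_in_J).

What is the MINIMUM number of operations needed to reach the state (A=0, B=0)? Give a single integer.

BFS from (A=3, B=2). One shortest path:
  1. empty(A) -> (A=0 B=2)
  2. empty(B) -> (A=0 B=0)
Reached target in 2 moves.

Answer: 2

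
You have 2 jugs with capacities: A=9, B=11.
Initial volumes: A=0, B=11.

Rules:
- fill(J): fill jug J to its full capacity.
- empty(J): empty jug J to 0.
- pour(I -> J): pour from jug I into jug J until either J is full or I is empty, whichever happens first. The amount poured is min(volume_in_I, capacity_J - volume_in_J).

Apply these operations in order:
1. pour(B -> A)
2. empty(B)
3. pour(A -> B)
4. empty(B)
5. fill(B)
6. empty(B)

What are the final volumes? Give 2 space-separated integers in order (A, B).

Answer: 0 0

Derivation:
Step 1: pour(B -> A) -> (A=9 B=2)
Step 2: empty(B) -> (A=9 B=0)
Step 3: pour(A -> B) -> (A=0 B=9)
Step 4: empty(B) -> (A=0 B=0)
Step 5: fill(B) -> (A=0 B=11)
Step 6: empty(B) -> (A=0 B=0)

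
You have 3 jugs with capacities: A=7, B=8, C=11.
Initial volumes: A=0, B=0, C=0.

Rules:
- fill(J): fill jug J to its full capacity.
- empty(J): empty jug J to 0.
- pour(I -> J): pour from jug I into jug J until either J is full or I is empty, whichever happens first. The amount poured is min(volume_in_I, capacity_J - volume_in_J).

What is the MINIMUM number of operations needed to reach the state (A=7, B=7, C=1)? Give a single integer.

BFS from (A=0, B=0, C=0). One shortest path:
  1. fill(A) -> (A=7 B=0 C=0)
  2. fill(B) -> (A=7 B=8 C=0)
  3. pour(B -> C) -> (A=7 B=0 C=8)
  4. pour(A -> B) -> (A=0 B=7 C=8)
  5. pour(C -> A) -> (A=7 B=7 C=1)
Reached target in 5 moves.

Answer: 5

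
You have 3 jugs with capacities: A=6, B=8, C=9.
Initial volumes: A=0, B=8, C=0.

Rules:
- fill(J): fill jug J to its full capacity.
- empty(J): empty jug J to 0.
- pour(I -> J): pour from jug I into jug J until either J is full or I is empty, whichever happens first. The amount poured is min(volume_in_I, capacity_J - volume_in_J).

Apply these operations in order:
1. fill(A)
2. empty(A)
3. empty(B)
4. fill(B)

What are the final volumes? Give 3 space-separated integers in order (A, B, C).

Answer: 0 8 0

Derivation:
Step 1: fill(A) -> (A=6 B=8 C=0)
Step 2: empty(A) -> (A=0 B=8 C=0)
Step 3: empty(B) -> (A=0 B=0 C=0)
Step 4: fill(B) -> (A=0 B=8 C=0)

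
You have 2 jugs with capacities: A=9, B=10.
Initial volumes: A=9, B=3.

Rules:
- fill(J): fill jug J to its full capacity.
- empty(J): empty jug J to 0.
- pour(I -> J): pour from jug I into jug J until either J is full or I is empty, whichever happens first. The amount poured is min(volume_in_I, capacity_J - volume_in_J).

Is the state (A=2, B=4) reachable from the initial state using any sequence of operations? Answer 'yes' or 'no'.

Answer: no

Derivation:
BFS explored all 38 reachable states.
Reachable set includes: (0,0), (0,1), (0,2), (0,3), (0,4), (0,5), (0,6), (0,7), (0,8), (0,9), (0,10), (1,0) ...
Target (A=2, B=4) not in reachable set → no.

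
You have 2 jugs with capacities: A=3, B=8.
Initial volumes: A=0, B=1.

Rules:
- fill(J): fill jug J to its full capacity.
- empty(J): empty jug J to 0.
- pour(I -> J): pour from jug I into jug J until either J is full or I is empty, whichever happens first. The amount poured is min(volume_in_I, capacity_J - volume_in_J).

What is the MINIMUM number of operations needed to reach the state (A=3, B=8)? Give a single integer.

BFS from (A=0, B=1). One shortest path:
  1. fill(A) -> (A=3 B=1)
  2. fill(B) -> (A=3 B=8)
Reached target in 2 moves.

Answer: 2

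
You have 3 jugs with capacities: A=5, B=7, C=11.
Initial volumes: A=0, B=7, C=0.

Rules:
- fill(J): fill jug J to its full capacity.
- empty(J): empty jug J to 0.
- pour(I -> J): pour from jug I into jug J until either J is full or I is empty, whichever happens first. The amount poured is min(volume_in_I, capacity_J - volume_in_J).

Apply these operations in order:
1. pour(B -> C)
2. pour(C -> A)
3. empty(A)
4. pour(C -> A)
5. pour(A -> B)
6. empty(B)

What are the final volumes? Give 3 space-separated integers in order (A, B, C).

Answer: 0 0 0

Derivation:
Step 1: pour(B -> C) -> (A=0 B=0 C=7)
Step 2: pour(C -> A) -> (A=5 B=0 C=2)
Step 3: empty(A) -> (A=0 B=0 C=2)
Step 4: pour(C -> A) -> (A=2 B=0 C=0)
Step 5: pour(A -> B) -> (A=0 B=2 C=0)
Step 6: empty(B) -> (A=0 B=0 C=0)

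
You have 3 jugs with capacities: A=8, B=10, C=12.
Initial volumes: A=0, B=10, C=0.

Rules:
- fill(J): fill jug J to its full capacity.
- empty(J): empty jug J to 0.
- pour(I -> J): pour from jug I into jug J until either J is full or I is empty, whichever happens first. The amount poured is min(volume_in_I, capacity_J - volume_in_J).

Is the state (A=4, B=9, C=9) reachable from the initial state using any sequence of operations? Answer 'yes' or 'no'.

Answer: no

Derivation:
BFS explored all 150 reachable states.
Reachable set includes: (0,0,0), (0,0,2), (0,0,4), (0,0,6), (0,0,8), (0,0,10), (0,0,12), (0,2,0), (0,2,2), (0,2,4), (0,2,6), (0,2,8) ...
Target (A=4, B=9, C=9) not in reachable set → no.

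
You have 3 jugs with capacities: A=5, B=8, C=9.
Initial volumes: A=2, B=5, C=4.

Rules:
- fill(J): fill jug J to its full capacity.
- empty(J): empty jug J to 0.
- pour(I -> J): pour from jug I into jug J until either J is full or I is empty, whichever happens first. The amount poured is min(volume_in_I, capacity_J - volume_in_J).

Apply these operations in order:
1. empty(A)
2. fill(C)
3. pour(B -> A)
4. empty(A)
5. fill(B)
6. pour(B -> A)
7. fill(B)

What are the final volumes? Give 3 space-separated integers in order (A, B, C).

Step 1: empty(A) -> (A=0 B=5 C=4)
Step 2: fill(C) -> (A=0 B=5 C=9)
Step 3: pour(B -> A) -> (A=5 B=0 C=9)
Step 4: empty(A) -> (A=0 B=0 C=9)
Step 5: fill(B) -> (A=0 B=8 C=9)
Step 6: pour(B -> A) -> (A=5 B=3 C=9)
Step 7: fill(B) -> (A=5 B=8 C=9)

Answer: 5 8 9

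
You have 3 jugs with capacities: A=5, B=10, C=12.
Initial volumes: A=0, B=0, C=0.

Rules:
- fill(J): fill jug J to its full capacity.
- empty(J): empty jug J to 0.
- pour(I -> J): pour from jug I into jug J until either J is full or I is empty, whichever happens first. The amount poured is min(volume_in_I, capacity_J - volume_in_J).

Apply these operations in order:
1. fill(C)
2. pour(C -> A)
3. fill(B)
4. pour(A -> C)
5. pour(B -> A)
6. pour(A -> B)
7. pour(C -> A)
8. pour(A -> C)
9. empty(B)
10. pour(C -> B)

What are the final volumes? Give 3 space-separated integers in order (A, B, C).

Answer: 0 10 2

Derivation:
Step 1: fill(C) -> (A=0 B=0 C=12)
Step 2: pour(C -> A) -> (A=5 B=0 C=7)
Step 3: fill(B) -> (A=5 B=10 C=7)
Step 4: pour(A -> C) -> (A=0 B=10 C=12)
Step 5: pour(B -> A) -> (A=5 B=5 C=12)
Step 6: pour(A -> B) -> (A=0 B=10 C=12)
Step 7: pour(C -> A) -> (A=5 B=10 C=7)
Step 8: pour(A -> C) -> (A=0 B=10 C=12)
Step 9: empty(B) -> (A=0 B=0 C=12)
Step 10: pour(C -> B) -> (A=0 B=10 C=2)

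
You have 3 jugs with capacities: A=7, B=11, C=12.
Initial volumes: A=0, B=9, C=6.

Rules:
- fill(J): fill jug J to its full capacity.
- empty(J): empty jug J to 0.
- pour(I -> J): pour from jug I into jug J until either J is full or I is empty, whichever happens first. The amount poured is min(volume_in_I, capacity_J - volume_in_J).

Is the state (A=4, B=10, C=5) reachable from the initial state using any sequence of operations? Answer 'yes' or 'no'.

BFS explored all 588 reachable states.
Reachable set includes: (0,0,0), (0,0,1), (0,0,2), (0,0,3), (0,0,4), (0,0,5), (0,0,6), (0,0,7), (0,0,8), (0,0,9), (0,0,10), (0,0,11) ...
Target (A=4, B=10, C=5) not in reachable set → no.

Answer: no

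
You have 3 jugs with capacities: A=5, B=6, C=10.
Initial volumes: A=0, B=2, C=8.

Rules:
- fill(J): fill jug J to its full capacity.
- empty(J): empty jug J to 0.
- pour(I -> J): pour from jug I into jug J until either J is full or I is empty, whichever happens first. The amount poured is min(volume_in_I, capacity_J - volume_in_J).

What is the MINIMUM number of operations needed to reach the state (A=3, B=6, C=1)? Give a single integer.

Answer: 6

Derivation:
BFS from (A=0, B=2, C=8). One shortest path:
  1. fill(B) -> (A=0 B=6 C=8)
  2. pour(B -> A) -> (A=5 B=1 C=8)
  3. pour(A -> C) -> (A=3 B=1 C=10)
  4. empty(C) -> (A=3 B=1 C=0)
  5. pour(B -> C) -> (A=3 B=0 C=1)
  6. fill(B) -> (A=3 B=6 C=1)
Reached target in 6 moves.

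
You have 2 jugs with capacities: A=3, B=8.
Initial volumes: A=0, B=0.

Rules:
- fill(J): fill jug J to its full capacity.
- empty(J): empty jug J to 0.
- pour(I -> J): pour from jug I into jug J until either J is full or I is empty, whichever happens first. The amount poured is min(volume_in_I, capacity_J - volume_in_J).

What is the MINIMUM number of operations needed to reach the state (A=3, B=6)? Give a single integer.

BFS from (A=0, B=0). One shortest path:
  1. fill(A) -> (A=3 B=0)
  2. pour(A -> B) -> (A=0 B=3)
  3. fill(A) -> (A=3 B=3)
  4. pour(A -> B) -> (A=0 B=6)
  5. fill(A) -> (A=3 B=6)
Reached target in 5 moves.

Answer: 5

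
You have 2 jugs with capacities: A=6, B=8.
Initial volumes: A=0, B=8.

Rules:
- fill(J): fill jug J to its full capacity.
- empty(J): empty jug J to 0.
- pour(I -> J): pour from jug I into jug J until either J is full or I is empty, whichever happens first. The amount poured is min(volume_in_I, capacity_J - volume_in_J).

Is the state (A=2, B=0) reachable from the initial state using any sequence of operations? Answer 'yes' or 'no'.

BFS from (A=0, B=8):
  1. pour(B -> A) -> (A=6 B=2)
  2. empty(A) -> (A=0 B=2)
  3. pour(B -> A) -> (A=2 B=0)
Target reached → yes.

Answer: yes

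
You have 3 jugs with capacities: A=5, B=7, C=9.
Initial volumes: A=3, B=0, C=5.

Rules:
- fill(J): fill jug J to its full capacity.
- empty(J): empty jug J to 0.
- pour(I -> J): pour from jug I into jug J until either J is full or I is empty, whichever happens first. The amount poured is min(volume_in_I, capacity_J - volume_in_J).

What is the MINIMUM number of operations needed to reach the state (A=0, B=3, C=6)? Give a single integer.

BFS from (A=3, B=0, C=5). One shortest path:
  1. pour(A -> B) -> (A=0 B=3 C=5)
  2. fill(A) -> (A=5 B=3 C=5)
  3. pour(A -> C) -> (A=1 B=3 C=9)
  4. empty(C) -> (A=1 B=3 C=0)
  5. pour(A -> C) -> (A=0 B=3 C=1)
  6. fill(A) -> (A=5 B=3 C=1)
  7. pour(A -> C) -> (A=0 B=3 C=6)
Reached target in 7 moves.

Answer: 7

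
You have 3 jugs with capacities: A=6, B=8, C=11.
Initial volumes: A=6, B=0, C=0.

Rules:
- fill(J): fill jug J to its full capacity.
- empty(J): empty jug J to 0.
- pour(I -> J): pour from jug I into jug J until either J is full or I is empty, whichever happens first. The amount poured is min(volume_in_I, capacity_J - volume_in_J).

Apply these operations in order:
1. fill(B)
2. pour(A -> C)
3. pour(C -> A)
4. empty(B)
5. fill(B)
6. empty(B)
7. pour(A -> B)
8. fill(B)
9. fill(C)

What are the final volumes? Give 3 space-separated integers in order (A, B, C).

Step 1: fill(B) -> (A=6 B=8 C=0)
Step 2: pour(A -> C) -> (A=0 B=8 C=6)
Step 3: pour(C -> A) -> (A=6 B=8 C=0)
Step 4: empty(B) -> (A=6 B=0 C=0)
Step 5: fill(B) -> (A=6 B=8 C=0)
Step 6: empty(B) -> (A=6 B=0 C=0)
Step 7: pour(A -> B) -> (A=0 B=6 C=0)
Step 8: fill(B) -> (A=0 B=8 C=0)
Step 9: fill(C) -> (A=0 B=8 C=11)

Answer: 0 8 11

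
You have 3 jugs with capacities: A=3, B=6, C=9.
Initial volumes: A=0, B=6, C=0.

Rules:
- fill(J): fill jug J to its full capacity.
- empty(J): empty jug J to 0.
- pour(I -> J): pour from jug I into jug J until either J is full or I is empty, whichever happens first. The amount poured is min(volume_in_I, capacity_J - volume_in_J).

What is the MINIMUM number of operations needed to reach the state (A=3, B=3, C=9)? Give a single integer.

BFS from (A=0, B=6, C=0). One shortest path:
  1. fill(C) -> (A=0 B=6 C=9)
  2. pour(B -> A) -> (A=3 B=3 C=9)
Reached target in 2 moves.

Answer: 2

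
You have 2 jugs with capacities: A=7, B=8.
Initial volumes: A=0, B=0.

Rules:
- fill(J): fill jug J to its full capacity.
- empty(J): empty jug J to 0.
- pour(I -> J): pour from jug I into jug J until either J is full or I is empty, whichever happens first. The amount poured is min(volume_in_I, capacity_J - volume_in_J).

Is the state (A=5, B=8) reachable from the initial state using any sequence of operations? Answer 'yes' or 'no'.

BFS from (A=0, B=0):
  1. fill(A) -> (A=7 B=0)
  2. pour(A -> B) -> (A=0 B=7)
  3. fill(A) -> (A=7 B=7)
  4. pour(A -> B) -> (A=6 B=8)
  5. empty(B) -> (A=6 B=0)
  6. pour(A -> B) -> (A=0 B=6)
  7. fill(A) -> (A=7 B=6)
  8. pour(A -> B) -> (A=5 B=8)
Target reached → yes.

Answer: yes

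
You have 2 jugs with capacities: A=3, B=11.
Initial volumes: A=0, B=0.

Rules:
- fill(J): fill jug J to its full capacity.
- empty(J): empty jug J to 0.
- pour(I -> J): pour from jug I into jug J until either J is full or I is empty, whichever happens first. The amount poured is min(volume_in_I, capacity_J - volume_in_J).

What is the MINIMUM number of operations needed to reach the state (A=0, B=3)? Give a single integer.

BFS from (A=0, B=0). One shortest path:
  1. fill(A) -> (A=3 B=0)
  2. pour(A -> B) -> (A=0 B=3)
Reached target in 2 moves.

Answer: 2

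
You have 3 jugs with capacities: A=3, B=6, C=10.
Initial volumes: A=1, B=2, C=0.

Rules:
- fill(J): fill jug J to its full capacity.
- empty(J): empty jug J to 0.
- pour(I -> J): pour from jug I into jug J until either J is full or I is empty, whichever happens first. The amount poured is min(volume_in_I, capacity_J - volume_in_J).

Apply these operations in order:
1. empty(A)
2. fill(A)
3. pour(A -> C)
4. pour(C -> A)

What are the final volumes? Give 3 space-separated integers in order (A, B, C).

Answer: 3 2 0

Derivation:
Step 1: empty(A) -> (A=0 B=2 C=0)
Step 2: fill(A) -> (A=3 B=2 C=0)
Step 3: pour(A -> C) -> (A=0 B=2 C=3)
Step 4: pour(C -> A) -> (A=3 B=2 C=0)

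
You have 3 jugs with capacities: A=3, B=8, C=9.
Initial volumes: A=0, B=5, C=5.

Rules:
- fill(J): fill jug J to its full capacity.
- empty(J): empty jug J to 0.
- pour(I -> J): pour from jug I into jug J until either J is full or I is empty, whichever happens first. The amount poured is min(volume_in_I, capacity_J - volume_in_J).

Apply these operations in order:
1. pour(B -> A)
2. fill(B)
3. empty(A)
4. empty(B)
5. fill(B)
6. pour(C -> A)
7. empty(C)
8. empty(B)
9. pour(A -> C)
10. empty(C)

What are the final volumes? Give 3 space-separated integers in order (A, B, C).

Answer: 0 0 0

Derivation:
Step 1: pour(B -> A) -> (A=3 B=2 C=5)
Step 2: fill(B) -> (A=3 B=8 C=5)
Step 3: empty(A) -> (A=0 B=8 C=5)
Step 4: empty(B) -> (A=0 B=0 C=5)
Step 5: fill(B) -> (A=0 B=8 C=5)
Step 6: pour(C -> A) -> (A=3 B=8 C=2)
Step 7: empty(C) -> (A=3 B=8 C=0)
Step 8: empty(B) -> (A=3 B=0 C=0)
Step 9: pour(A -> C) -> (A=0 B=0 C=3)
Step 10: empty(C) -> (A=0 B=0 C=0)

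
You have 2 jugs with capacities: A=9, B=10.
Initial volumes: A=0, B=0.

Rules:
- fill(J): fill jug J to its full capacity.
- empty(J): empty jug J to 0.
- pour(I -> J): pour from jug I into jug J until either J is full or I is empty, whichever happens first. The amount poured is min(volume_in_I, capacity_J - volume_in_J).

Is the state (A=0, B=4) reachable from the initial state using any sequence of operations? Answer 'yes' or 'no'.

BFS from (A=0, B=0):
  1. fill(B) -> (A=0 B=10)
  2. pour(B -> A) -> (A=9 B=1)
  3. empty(A) -> (A=0 B=1)
  4. pour(B -> A) -> (A=1 B=0)
  5. fill(B) -> (A=1 B=10)
  6. pour(B -> A) -> (A=9 B=2)
  7. empty(A) -> (A=0 B=2)
  8. pour(B -> A) -> (A=2 B=0)
  9. fill(B) -> (A=2 B=10)
  10. pour(B -> A) -> (A=9 B=3)
  11. empty(A) -> (A=0 B=3)
  12. pour(B -> A) -> (A=3 B=0)
  13. fill(B) -> (A=3 B=10)
  14. pour(B -> A) -> (A=9 B=4)
  15. empty(A) -> (A=0 B=4)
Target reached → yes.

Answer: yes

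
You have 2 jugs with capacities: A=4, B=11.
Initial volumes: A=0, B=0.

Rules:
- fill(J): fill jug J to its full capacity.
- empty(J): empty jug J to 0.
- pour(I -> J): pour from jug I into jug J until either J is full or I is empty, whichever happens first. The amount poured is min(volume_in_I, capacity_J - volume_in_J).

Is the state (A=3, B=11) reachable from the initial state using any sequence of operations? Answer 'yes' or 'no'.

Answer: yes

Derivation:
BFS from (A=0, B=0):
  1. fill(B) -> (A=0 B=11)
  2. pour(B -> A) -> (A=4 B=7)
  3. empty(A) -> (A=0 B=7)
  4. pour(B -> A) -> (A=4 B=3)
  5. empty(A) -> (A=0 B=3)
  6. pour(B -> A) -> (A=3 B=0)
  7. fill(B) -> (A=3 B=11)
Target reached → yes.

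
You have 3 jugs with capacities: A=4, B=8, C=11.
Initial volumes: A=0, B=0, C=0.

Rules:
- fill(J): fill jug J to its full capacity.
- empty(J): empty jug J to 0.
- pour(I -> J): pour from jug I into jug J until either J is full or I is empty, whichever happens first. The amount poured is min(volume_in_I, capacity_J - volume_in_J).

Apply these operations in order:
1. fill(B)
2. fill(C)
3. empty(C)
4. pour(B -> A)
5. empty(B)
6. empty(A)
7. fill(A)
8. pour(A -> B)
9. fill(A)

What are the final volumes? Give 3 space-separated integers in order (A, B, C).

Step 1: fill(B) -> (A=0 B=8 C=0)
Step 2: fill(C) -> (A=0 B=8 C=11)
Step 3: empty(C) -> (A=0 B=8 C=0)
Step 4: pour(B -> A) -> (A=4 B=4 C=0)
Step 5: empty(B) -> (A=4 B=0 C=0)
Step 6: empty(A) -> (A=0 B=0 C=0)
Step 7: fill(A) -> (A=4 B=0 C=0)
Step 8: pour(A -> B) -> (A=0 B=4 C=0)
Step 9: fill(A) -> (A=4 B=4 C=0)

Answer: 4 4 0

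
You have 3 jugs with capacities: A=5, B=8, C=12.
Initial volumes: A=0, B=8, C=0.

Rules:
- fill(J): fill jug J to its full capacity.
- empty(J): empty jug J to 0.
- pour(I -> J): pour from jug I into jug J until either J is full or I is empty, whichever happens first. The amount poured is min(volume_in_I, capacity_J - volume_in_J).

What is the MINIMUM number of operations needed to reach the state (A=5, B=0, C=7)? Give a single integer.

BFS from (A=0, B=8, C=0). One shortest path:
  1. empty(B) -> (A=0 B=0 C=0)
  2. fill(C) -> (A=0 B=0 C=12)
  3. pour(C -> A) -> (A=5 B=0 C=7)
Reached target in 3 moves.

Answer: 3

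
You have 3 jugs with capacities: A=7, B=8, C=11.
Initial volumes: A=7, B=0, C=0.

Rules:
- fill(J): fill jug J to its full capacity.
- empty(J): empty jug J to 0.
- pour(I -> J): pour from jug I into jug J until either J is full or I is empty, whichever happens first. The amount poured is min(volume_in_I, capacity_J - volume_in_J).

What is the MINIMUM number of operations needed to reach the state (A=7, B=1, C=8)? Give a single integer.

Answer: 5

Derivation:
BFS from (A=7, B=0, C=0). One shortest path:
  1. empty(A) -> (A=0 B=0 C=0)
  2. fill(B) -> (A=0 B=8 C=0)
  3. pour(B -> C) -> (A=0 B=0 C=8)
  4. fill(B) -> (A=0 B=8 C=8)
  5. pour(B -> A) -> (A=7 B=1 C=8)
Reached target in 5 moves.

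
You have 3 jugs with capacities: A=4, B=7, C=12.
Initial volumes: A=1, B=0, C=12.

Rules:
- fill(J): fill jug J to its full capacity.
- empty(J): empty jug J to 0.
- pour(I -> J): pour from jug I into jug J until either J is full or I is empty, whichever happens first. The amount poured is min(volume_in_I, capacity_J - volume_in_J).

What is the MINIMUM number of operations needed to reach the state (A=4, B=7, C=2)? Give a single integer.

Answer: 2

Derivation:
BFS from (A=1, B=0, C=12). One shortest path:
  1. pour(C -> A) -> (A=4 B=0 C=9)
  2. pour(C -> B) -> (A=4 B=7 C=2)
Reached target in 2 moves.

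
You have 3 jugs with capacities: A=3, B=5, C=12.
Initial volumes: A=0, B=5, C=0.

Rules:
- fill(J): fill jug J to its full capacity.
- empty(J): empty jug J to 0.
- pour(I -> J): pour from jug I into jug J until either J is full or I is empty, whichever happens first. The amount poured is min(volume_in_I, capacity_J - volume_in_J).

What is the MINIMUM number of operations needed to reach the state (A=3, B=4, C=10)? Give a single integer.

BFS from (A=0, B=5, C=0). One shortest path:
  1. pour(B -> A) -> (A=3 B=2 C=0)
  2. pour(A -> C) -> (A=0 B=2 C=3)
  3. pour(B -> A) -> (A=2 B=0 C=3)
  4. pour(C -> B) -> (A=2 B=3 C=0)
  5. fill(C) -> (A=2 B=3 C=12)
  6. pour(C -> B) -> (A=2 B=5 C=10)
  7. pour(B -> A) -> (A=3 B=4 C=10)
Reached target in 7 moves.

Answer: 7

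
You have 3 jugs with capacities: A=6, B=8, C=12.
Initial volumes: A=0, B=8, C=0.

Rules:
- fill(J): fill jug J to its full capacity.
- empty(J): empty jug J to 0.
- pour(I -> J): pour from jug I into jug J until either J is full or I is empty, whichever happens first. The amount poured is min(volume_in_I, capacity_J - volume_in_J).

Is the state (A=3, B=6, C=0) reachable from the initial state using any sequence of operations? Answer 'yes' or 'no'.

BFS explored all 110 reachable states.
Reachable set includes: (0,0,0), (0,0,2), (0,0,4), (0,0,6), (0,0,8), (0,0,10), (0,0,12), (0,2,0), (0,2,2), (0,2,4), (0,2,6), (0,2,8) ...
Target (A=3, B=6, C=0) not in reachable set → no.

Answer: no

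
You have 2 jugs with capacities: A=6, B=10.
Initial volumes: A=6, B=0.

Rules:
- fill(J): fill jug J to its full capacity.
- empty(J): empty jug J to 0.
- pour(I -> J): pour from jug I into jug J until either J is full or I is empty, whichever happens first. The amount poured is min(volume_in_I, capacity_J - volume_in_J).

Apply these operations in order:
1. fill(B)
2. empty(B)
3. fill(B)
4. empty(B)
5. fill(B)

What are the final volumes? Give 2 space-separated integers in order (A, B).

Step 1: fill(B) -> (A=6 B=10)
Step 2: empty(B) -> (A=6 B=0)
Step 3: fill(B) -> (A=6 B=10)
Step 4: empty(B) -> (A=6 B=0)
Step 5: fill(B) -> (A=6 B=10)

Answer: 6 10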